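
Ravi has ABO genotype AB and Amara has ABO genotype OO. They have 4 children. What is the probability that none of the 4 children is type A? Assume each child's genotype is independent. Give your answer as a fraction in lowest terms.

ABO cross AB × OO → 1/2 A, 1/2 B.
So P(type A) = 1/2 per child.
P(not type A) = 1/2 for one child; (1/2)^4 = 1/16.

1/16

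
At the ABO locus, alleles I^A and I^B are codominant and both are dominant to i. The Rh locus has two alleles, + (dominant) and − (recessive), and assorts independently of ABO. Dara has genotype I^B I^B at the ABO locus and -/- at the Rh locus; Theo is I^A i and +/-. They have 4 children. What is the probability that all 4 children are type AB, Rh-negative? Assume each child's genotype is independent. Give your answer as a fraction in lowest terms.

1/256

ABO cross I^B I^B × I^A i → 1/2 B, 1/2 AB.
Rh cross -/- × +/- → 1/2 Rh+, 1/2 Rh-; so P(type AB, Rh-negative) = 1/2 × 1/2 = 1/4 per child.
All 4 independent: (1/4)^4 = 1/256.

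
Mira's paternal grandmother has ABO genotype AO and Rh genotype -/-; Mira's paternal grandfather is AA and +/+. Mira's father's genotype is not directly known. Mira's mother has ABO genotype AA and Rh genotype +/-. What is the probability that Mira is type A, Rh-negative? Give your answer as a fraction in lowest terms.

Mira's father's ABO genotype from AO × AA: 1/2 AA, 1/2 AO.
Crossing each possibility with the mother AA and summing P(type A): 1/2·1 + 1/2·1 = 1.
Similarly for Rh via the father's Rh distribution: P(Rh-) = 1/4.
Independent loci: 1 × 1/4 = 1/4.

1/4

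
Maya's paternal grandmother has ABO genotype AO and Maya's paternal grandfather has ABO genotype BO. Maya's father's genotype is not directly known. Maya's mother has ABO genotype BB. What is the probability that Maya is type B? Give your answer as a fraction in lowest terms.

3/4

Maya's father's ABO genotype from AO × BO: 1/4 AB, 1/4 AO, 1/4 BO, 1/4 OO.
Crossing each possibility with the mother BB and summing P(type B): 1/4·1/2 + 1/4·1/2 + 1/4·1 + 1/4·1 = 3/4.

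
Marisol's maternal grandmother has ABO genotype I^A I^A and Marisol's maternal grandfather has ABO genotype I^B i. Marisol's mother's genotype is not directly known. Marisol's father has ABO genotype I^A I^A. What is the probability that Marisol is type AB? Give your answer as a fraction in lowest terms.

Marisol's mother's ABO genotype from I^A I^A × I^B i: 1/2 I^A I^B, 1/2 I^A i.
Crossing each possibility with the father I^A I^A and summing P(type AB): 1/2·1/2 + 1/2·0 = 1/4.

1/4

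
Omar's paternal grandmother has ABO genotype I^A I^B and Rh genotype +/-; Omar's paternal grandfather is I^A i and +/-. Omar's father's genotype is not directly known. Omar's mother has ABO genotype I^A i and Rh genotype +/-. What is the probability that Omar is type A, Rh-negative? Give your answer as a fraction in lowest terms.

5/32

Omar's father's ABO genotype from I^A I^B × I^A i: 1/4 I^A I^A, 1/4 I^A I^B, 1/4 I^A i, 1/4 I^B i.
Crossing each possibility with the mother I^A i and summing P(type A): 1/4·1 + 1/4·1/2 + 1/4·3/4 + 1/4·1/4 = 5/8.
Similarly for Rh via the father's Rh distribution: P(Rh-) = 1/4.
Independent loci: 5/8 × 1/4 = 5/32.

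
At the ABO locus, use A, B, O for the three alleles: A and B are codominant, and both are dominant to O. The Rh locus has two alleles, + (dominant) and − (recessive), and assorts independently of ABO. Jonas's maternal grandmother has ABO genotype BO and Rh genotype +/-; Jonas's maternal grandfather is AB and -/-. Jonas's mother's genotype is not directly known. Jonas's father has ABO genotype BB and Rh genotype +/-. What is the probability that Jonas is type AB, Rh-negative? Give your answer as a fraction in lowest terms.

Jonas's mother's ABO genotype from BO × AB: 1/4 AB, 1/4 AO, 1/4 BB, 1/4 BO.
Crossing each possibility with the father BB and summing P(type AB): 1/4·1/2 + 1/4·1/2 + 1/4·0 + 1/4·0 = 1/4.
Similarly for Rh via the mother's Rh distribution: P(Rh-) = 3/8.
Independent loci: 1/4 × 3/8 = 3/32.

3/32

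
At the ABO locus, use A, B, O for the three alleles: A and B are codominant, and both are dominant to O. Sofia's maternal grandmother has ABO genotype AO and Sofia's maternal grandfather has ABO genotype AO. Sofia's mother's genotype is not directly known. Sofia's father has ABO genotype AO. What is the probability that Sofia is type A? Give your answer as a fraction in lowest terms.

3/4

Sofia's mother's ABO genotype from AO × AO: 1/4 AA, 1/2 AO, 1/4 OO.
Crossing each possibility with the father AO and summing P(type A): 1/4·1 + 1/2·3/4 + 1/4·1/2 = 3/4.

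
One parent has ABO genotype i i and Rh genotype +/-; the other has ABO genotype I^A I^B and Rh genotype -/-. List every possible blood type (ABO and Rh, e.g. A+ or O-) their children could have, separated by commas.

Gametes from i i × I^A I^B give offspring ABO genotypes I^A i, I^B i, i.e. phenotypes A, B.
Rh cross +/- × -/- → phenotypes Rh+, Rh-.
Combining independently: A+, A-, B+, B-.

A+, A-, B+, B-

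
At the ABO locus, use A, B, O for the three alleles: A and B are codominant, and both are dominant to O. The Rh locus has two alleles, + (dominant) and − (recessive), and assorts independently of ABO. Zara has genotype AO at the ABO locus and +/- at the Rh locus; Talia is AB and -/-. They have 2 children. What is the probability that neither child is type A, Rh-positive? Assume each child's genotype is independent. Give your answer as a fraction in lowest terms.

ABO cross AO × AB → 1/2 A, 1/4 B, 1/4 AB.
Rh cross +/- × -/- → 1/2 Rh+, 1/2 Rh-; so P(type A, Rh-positive) = 1/2 × 1/2 = 1/4 per child.
P(not type A, Rh-positive) = 3/4 for one child; (3/4)^2 = 9/16.

9/16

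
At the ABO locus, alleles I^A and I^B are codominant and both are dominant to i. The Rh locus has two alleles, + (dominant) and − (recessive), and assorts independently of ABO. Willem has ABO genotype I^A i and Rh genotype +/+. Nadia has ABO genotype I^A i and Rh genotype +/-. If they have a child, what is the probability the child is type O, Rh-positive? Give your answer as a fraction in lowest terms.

1/4

ABO cross I^A i × I^A i → offspring phenotypes: 1/4 O, 3/4 A.
Rh cross +/+ × +/- → 1 Rh+.
Independent loci: P(type O, Rh-positive) = 1/4 × 1 = 1/4.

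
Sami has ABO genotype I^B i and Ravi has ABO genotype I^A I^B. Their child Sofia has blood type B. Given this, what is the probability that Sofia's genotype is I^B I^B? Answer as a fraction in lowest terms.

Cross I^B i × I^A I^B → 1/4 I^A I^B, 1/4 I^A i, 1/4 I^B I^B, 1/4 I^B i.
Type-B genotypes among offspring: I^B I^B (1/4), I^B i (1/4); total 1/2.
P(I^B I^B | type B) = (1/4) / (1/2) = 1/2.

1/2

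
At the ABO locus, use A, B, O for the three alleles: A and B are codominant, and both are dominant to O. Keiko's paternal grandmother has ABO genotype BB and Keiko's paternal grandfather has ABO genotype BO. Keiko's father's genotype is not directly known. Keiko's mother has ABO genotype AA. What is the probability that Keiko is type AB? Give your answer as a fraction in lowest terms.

3/4

Keiko's father's ABO genotype from BB × BO: 1/2 BB, 1/2 BO.
Crossing each possibility with the mother AA and summing P(type AB): 1/2·1 + 1/2·1/2 = 3/4.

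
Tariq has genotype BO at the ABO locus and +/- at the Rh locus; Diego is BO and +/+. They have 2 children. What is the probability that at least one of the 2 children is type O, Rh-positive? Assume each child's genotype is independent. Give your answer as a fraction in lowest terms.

7/16

ABO cross BO × BO → 1/4 O, 3/4 B.
Rh cross +/- × +/+ → 1 Rh+; so P(type O, Rh-positive) = 1/4 × 1 = 1/4 per child.
P(none) = (3/4)^2 = 9/16; P(at least one) = 1 − 9/16 = 7/16.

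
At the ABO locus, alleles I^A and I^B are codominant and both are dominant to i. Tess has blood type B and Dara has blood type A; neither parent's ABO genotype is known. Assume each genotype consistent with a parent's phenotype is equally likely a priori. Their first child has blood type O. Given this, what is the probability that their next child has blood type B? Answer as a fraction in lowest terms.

Possible genotypes: Tess ∈ {I^B I^B, I^B i}; Dara ∈ {I^A I^A, I^A i}.
Weight each parental genotype pair by prior × P(type-O child):
  I^B i × I^A i: posterior weight 1; P(next child type B) = 1/4.
Weighted sum = 1/4.

1/4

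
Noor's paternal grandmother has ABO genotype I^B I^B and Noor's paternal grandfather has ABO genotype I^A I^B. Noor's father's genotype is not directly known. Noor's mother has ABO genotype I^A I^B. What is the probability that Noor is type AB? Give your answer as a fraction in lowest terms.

1/2

Noor's father's ABO genotype from I^B I^B × I^A I^B: 1/2 I^A I^B, 1/2 I^B I^B.
Crossing each possibility with the mother I^A I^B and summing P(type AB): 1/2·1/2 + 1/2·1/2 = 1/2.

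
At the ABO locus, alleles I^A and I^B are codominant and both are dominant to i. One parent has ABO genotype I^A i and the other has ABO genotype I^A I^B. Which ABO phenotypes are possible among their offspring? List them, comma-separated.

A, B, AB

Gametes from I^A i × I^A I^B give offspring ABO genotypes I^A I^A, I^A I^B, I^A i, I^B i, i.e. phenotypes A, B, AB.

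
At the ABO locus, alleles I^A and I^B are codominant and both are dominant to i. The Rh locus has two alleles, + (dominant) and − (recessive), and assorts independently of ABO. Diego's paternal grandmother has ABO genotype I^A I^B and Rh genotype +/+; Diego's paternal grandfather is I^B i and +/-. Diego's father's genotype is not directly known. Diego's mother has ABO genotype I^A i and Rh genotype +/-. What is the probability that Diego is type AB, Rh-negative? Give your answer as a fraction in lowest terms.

Diego's father's ABO genotype from I^A I^B × I^B i: 1/4 I^A I^B, 1/4 I^A i, 1/4 I^B I^B, 1/4 I^B i.
Crossing each possibility with the mother I^A i and summing P(type AB): 1/4·1/4 + 1/4·0 + 1/4·1/2 + 1/4·1/4 = 1/4.
Similarly for Rh via the father's Rh distribution: P(Rh-) = 1/8.
Independent loci: 1/4 × 1/8 = 1/32.

1/32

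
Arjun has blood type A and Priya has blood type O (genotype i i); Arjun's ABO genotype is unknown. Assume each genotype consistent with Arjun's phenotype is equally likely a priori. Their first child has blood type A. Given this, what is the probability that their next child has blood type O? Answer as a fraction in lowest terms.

Possible genotypes: Arjun ∈ {I^A I^A, I^A i}; Priya ∈ {i i}.
Weight each parental genotype pair by prior × P(type-A child):
  I^A I^A × i i: posterior weight 2/3; P(next child type O) = 0.
  I^A i × i i: posterior weight 1/3; P(next child type O) = 1/2.
Weighted sum = 1/6.

1/6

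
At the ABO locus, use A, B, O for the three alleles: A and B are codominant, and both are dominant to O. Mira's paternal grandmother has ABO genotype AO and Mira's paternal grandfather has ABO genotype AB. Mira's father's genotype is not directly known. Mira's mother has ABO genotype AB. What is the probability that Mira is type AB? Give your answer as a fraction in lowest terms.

Mira's father's ABO genotype from AO × AB: 1/4 AA, 1/4 AB, 1/4 AO, 1/4 BO.
Crossing each possibility with the mother AB and summing P(type AB): 1/4·1/2 + 1/4·1/2 + 1/4·1/4 + 1/4·1/4 = 3/8.

3/8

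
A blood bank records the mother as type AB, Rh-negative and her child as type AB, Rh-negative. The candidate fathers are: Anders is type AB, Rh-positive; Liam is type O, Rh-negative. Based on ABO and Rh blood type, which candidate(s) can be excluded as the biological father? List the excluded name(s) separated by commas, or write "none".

A candidate is excluded only if no genotype consistent with his phenotype could produce a type AB, Rh-negative child with a type AB, Rh-negative mother.
Liam (type O, Rh-): no genotype consistent with that phenotype can produce a type-AB Rh- child with a type-AB mother.

Liam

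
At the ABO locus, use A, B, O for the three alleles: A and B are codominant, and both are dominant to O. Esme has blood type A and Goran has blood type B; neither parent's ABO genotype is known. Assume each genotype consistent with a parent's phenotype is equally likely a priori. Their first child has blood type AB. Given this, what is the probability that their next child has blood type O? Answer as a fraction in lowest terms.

1/36

Possible genotypes: Esme ∈ {AA, AO}; Goran ∈ {BB, BO}.
Weight each parental genotype pair by prior × P(type-AB child):
  AA × BB: posterior weight 4/9; P(next child type O) = 0.
  AA × BO: posterior weight 2/9; P(next child type O) = 0.
  AO × BB: posterior weight 2/9; P(next child type O) = 0.
  AO × BO: posterior weight 1/9; P(next child type O) = 1/4.
Weighted sum = 1/36.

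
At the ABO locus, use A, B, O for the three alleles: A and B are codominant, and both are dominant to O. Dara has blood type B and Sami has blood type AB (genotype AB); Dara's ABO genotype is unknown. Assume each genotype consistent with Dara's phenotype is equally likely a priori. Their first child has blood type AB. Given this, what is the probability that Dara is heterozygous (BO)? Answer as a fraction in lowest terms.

1/3

Possible genotypes: Dara ∈ {BB, BO}; Sami ∈ {AB}.
Weight each parental genotype pair by prior × P(type-AB child):
  BB × AB: posterior weight 2/3.
  BO × AB: posterior weight 1/3.
Sum the posterior weight over pairs where Dara is BO: 1/3.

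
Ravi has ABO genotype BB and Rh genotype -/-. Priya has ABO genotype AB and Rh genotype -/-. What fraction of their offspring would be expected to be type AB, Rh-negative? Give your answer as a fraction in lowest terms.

ABO cross BB × AB → offspring phenotypes: 1/2 B, 1/2 AB.
Rh cross -/- × -/- → 1 Rh-.
Independent loci: P(type AB, Rh-negative) = 1/2 × 1 = 1/2.

1/2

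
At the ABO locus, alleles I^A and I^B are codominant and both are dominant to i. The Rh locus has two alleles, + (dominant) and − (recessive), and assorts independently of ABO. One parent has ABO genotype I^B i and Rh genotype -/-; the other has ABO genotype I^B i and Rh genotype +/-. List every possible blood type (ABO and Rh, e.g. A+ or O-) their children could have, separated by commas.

O+, O-, B+, B-

Gametes from I^B i × I^B i give offspring ABO genotypes I^B I^B, I^B i, i i, i.e. phenotypes O, B.
Rh cross -/- × +/- → phenotypes Rh+, Rh-.
Combining independently: O+, O-, B+, B-.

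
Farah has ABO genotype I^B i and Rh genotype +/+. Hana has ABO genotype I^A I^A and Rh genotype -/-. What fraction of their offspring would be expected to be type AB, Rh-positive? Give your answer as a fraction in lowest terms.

ABO cross I^B i × I^A I^A → offspring phenotypes: 1/2 A, 1/2 AB.
Rh cross +/+ × -/- → 1 Rh+.
Independent loci: P(type AB, Rh-positive) = 1/2 × 1 = 1/2.

1/2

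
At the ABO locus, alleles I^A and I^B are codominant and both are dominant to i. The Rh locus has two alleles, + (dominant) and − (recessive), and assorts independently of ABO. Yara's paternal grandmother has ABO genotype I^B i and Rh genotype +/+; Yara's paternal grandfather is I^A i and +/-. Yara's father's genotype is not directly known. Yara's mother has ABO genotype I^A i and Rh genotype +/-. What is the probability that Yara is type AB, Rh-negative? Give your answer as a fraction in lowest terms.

1/64

Yara's father's ABO genotype from I^B i × I^A i: 1/4 I^A I^B, 1/4 I^A i, 1/4 I^B i, 1/4 i i.
Crossing each possibility with the mother I^A i and summing P(type AB): 1/4·1/4 + 1/4·0 + 1/4·1/4 + 1/4·0 = 1/8.
Similarly for Rh via the father's Rh distribution: P(Rh-) = 1/8.
Independent loci: 1/8 × 1/8 = 1/64.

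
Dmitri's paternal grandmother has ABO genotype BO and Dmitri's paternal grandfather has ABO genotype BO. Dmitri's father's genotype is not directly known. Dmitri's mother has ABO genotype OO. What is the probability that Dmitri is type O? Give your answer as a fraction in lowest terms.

Dmitri's father's ABO genotype from BO × BO: 1/4 BB, 1/2 BO, 1/4 OO.
Crossing each possibility with the mother OO and summing P(type O): 1/4·0 + 1/2·1/2 + 1/4·1 = 1/2.

1/2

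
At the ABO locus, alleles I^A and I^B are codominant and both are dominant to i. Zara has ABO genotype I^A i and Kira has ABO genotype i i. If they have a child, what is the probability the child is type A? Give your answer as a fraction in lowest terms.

1/2

ABO cross I^A i × i i → offspring phenotypes: 1/2 O, 1/2 A.
So P(type A) = 1/2.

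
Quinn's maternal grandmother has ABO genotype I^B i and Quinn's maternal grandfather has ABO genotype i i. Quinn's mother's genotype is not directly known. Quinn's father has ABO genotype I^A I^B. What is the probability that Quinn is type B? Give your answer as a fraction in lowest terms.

Quinn's mother's ABO genotype from I^B i × i i: 1/2 I^B i, 1/2 i i.
Crossing each possibility with the father I^A I^B and summing P(type B): 1/2·1/2 + 1/2·1/2 = 1/2.

1/2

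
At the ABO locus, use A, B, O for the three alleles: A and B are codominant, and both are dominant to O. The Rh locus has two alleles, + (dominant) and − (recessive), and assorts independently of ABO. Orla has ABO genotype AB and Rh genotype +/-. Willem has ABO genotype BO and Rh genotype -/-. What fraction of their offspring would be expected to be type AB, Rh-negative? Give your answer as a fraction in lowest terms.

1/8

ABO cross AB × BO → offspring phenotypes: 1/4 A, 1/2 B, 1/4 AB.
Rh cross +/- × -/- → 1/2 Rh+, 1/2 Rh-.
Independent loci: P(type AB, Rh-negative) = 1/4 × 1/2 = 1/8.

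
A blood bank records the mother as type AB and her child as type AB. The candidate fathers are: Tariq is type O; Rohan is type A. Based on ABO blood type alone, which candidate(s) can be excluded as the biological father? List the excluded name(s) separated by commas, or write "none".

Tariq

A candidate is excluded only if no genotype consistent with his phenotype could produce a type AB child with a type AB mother.
Tariq (type O): no genotype consistent with that phenotype can produce a type-AB child with a type-AB mother.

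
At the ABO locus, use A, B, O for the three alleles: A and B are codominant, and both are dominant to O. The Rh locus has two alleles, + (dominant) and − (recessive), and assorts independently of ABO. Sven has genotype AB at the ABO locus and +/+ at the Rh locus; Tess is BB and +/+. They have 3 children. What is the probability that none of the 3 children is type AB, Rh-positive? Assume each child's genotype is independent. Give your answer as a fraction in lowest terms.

ABO cross AB × BB → 1/2 B, 1/2 AB.
Rh cross +/+ × +/+ → 1 Rh+; so P(type AB, Rh-positive) = 1/2 × 1 = 1/2 per child.
P(not type AB, Rh-positive) = 1/2 for one child; (1/2)^3 = 1/8.

1/8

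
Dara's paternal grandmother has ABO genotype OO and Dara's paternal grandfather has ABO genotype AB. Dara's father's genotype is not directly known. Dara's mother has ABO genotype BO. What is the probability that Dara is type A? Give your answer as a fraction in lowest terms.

1/8

Dara's father's ABO genotype from OO × AB: 1/2 AO, 1/2 BO.
Crossing each possibility with the mother BO and summing P(type A): 1/2·1/4 + 1/2·0 = 1/8.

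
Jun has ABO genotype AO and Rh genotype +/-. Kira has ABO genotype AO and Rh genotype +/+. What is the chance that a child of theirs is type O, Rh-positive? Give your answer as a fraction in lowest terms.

ABO cross AO × AO → offspring phenotypes: 1/4 O, 3/4 A.
Rh cross +/- × +/+ → 1 Rh+.
Independent loci: P(type O, Rh-positive) = 1/4 × 1 = 1/4.

1/4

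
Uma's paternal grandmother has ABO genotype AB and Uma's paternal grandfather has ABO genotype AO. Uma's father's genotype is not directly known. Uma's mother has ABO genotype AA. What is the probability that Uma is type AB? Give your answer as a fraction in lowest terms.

1/4

Uma's father's ABO genotype from AB × AO: 1/4 AA, 1/4 AB, 1/4 AO, 1/4 BO.
Crossing each possibility with the mother AA and summing P(type AB): 1/4·0 + 1/4·1/2 + 1/4·0 + 1/4·1/2 = 1/4.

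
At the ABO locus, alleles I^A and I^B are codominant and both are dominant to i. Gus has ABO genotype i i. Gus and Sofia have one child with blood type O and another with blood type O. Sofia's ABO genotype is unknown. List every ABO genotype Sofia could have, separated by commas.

I^A i, I^B i, i i

For each candidate genotype of Sofia, check whether crossing it with i i can produce every observed child phenotype.
  I^A I^A → possible child types {A} ✗
  I^A I^B → possible child types {A, B} ✗
  I^A i → possible child types {O, A} ✓
  I^B I^B → possible child types {B} ✗
  I^B i → possible child types {O, B} ✓
  i i → possible child types {O} ✓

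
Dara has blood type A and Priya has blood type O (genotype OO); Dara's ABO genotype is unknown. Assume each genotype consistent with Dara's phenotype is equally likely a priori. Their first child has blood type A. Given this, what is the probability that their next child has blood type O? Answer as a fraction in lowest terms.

Possible genotypes: Dara ∈ {AA, AO}; Priya ∈ {OO}.
Weight each parental genotype pair by prior × P(type-A child):
  AA × OO: posterior weight 2/3; P(next child type O) = 0.
  AO × OO: posterior weight 1/3; P(next child type O) = 1/2.
Weighted sum = 1/6.

1/6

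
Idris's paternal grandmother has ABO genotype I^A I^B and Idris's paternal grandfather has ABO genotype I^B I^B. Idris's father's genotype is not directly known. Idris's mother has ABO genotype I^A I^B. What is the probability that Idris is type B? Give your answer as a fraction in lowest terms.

Idris's father's ABO genotype from I^A I^B × I^B I^B: 1/2 I^A I^B, 1/2 I^B I^B.
Crossing each possibility with the mother I^A I^B and summing P(type B): 1/2·1/4 + 1/2·1/2 = 3/8.

3/8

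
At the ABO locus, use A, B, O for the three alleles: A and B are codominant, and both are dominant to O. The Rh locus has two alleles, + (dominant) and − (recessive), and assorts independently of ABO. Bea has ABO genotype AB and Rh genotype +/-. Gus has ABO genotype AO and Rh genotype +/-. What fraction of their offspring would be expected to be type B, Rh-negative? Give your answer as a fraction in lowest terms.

ABO cross AB × AO → offspring phenotypes: 1/2 A, 1/4 B, 1/4 AB.
Rh cross +/- × +/- → 3/4 Rh+, 1/4 Rh-.
Independent loci: P(type B, Rh-negative) = 1/4 × 1/4 = 1/16.

1/16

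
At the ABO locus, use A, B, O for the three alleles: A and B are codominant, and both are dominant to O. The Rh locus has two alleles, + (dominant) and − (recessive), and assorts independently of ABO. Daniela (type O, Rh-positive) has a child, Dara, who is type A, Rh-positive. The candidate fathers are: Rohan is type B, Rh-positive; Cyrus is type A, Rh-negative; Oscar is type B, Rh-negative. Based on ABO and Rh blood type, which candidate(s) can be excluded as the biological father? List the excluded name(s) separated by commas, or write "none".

Rohan, Oscar

A candidate is excluded only if no genotype consistent with his phenotype could produce a type A, Rh-positive child with a type O, Rh-positive mother.
Rohan (type B, Rh+): no genotype consistent with that phenotype can produce a type-A Rh+ child with a type-O mother.
Oscar (type B, Rh-): no genotype consistent with that phenotype can produce a type-A Rh+ child with a type-O mother.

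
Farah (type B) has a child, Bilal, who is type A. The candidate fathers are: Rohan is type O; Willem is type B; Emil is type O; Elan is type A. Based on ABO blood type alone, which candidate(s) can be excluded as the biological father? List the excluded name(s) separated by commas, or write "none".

Rohan, Willem, Emil

A candidate is excluded only if no genotype consistent with his phenotype could produce a type A child with a type B mother.
Rohan (type O): no genotype consistent with that phenotype can produce a type-A child with a type-B mother.
Willem (type B): no genotype consistent with that phenotype can produce a type-A child with a type-B mother.
Emil (type O): no genotype consistent with that phenotype can produce a type-A child with a type-B mother.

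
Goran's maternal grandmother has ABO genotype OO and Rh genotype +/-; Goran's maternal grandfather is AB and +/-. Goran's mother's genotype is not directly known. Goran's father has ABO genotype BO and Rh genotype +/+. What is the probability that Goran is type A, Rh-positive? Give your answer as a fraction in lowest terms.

1/8

Goran's mother's ABO genotype from OO × AB: 1/2 AO, 1/2 BO.
Crossing each possibility with the father BO and summing P(type A): 1/2·1/4 + 1/2·0 = 1/8.
Similarly for Rh via the mother's Rh distribution: P(Rh+) = 1.
Independent loci: 1/8 × 1 = 1/8.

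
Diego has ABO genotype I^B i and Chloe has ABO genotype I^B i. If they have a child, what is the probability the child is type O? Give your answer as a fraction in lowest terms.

1/4

ABO cross I^B i × I^B i → offspring phenotypes: 1/4 O, 3/4 B.
So P(type O) = 1/4.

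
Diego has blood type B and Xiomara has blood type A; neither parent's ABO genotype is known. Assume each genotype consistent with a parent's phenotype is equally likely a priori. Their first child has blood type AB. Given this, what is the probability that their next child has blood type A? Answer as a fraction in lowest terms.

5/36

Possible genotypes: Diego ∈ {BB, BO}; Xiomara ∈ {AA, AO}.
Weight each parental genotype pair by prior × P(type-AB child):
  BB × AA: posterior weight 4/9; P(next child type A) = 0.
  BB × AO: posterior weight 2/9; P(next child type A) = 0.
  BO × AA: posterior weight 2/9; P(next child type A) = 1/2.
  BO × AO: posterior weight 1/9; P(next child type A) = 1/4.
Weighted sum = 5/36.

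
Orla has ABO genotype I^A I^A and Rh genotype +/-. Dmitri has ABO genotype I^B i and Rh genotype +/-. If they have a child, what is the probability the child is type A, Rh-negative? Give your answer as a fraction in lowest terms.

ABO cross I^A I^A × I^B i → offspring phenotypes: 1/2 A, 1/2 AB.
Rh cross +/- × +/- → 3/4 Rh+, 1/4 Rh-.
Independent loci: P(type A, Rh-negative) = 1/2 × 1/4 = 1/8.

1/8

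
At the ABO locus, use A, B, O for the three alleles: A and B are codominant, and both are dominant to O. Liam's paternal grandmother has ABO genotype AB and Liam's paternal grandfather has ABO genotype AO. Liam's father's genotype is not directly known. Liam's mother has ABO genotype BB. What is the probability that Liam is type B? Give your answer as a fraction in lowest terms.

Liam's father's ABO genotype from AB × AO: 1/4 AA, 1/4 AB, 1/4 AO, 1/4 BO.
Crossing each possibility with the mother BB and summing P(type B): 1/4·0 + 1/4·1/2 + 1/4·1/2 + 1/4·1 = 1/2.

1/2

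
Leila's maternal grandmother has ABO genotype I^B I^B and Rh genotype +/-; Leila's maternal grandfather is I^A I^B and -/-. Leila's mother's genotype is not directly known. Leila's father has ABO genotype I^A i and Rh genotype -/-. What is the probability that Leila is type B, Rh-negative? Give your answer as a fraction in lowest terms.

Leila's mother's ABO genotype from I^B I^B × I^A I^B: 1/2 I^A I^B, 1/2 I^B I^B.
Crossing each possibility with the father I^A i and summing P(type B): 1/2·1/4 + 1/2·1/2 = 3/8.
Similarly for Rh via the mother's Rh distribution: P(Rh-) = 3/4.
Independent loci: 3/8 × 3/4 = 9/32.

9/32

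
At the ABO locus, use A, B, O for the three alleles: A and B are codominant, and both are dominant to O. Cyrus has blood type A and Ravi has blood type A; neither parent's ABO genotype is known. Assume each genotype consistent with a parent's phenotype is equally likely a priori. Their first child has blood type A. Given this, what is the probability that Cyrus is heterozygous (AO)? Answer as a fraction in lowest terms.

7/15

Possible genotypes: Cyrus ∈ {AA, AO}; Ravi ∈ {AA, AO}.
Weight each parental genotype pair by prior × P(type-A child):
  AA × AA: posterior weight 4/15.
  AA × AO: posterior weight 4/15.
  AO × AA: posterior weight 4/15.
  AO × AO: posterior weight 1/5.
Sum the posterior weight over pairs where Cyrus is AO: 7/15.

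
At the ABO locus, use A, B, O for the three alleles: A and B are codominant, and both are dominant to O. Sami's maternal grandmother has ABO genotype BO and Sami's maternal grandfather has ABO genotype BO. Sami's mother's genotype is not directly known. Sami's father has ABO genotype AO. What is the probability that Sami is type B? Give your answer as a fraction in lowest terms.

Sami's mother's ABO genotype from BO × BO: 1/4 BB, 1/2 BO, 1/4 OO.
Crossing each possibility with the father AO and summing P(type B): 1/4·1/2 + 1/2·1/4 + 1/4·0 = 1/4.

1/4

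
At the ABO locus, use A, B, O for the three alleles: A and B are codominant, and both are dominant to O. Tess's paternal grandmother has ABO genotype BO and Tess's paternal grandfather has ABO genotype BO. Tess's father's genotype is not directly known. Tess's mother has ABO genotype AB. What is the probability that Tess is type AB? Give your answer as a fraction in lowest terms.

1/4

Tess's father's ABO genotype from BO × BO: 1/4 BB, 1/2 BO, 1/4 OO.
Crossing each possibility with the mother AB and summing P(type AB): 1/4·1/2 + 1/2·1/4 + 1/4·0 = 1/4.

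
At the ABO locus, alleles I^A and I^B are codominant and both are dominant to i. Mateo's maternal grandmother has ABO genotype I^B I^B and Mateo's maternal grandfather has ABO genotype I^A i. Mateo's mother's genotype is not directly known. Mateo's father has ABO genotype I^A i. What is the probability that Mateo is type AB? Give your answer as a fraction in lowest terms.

Mateo's mother's ABO genotype from I^B I^B × I^A i: 1/2 I^A I^B, 1/2 I^B i.
Crossing each possibility with the father I^A i and summing P(type AB): 1/2·1/4 + 1/2·1/4 = 1/4.

1/4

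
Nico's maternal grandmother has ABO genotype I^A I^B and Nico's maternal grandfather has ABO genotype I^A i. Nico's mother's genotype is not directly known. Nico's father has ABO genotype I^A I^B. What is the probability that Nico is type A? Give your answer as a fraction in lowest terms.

Nico's mother's ABO genotype from I^A I^B × I^A i: 1/4 I^A I^A, 1/4 I^A I^B, 1/4 I^A i, 1/4 I^B i.
Crossing each possibility with the father I^A I^B and summing P(type A): 1/4·1/2 + 1/4·1/4 + 1/4·1/2 + 1/4·1/4 = 3/8.

3/8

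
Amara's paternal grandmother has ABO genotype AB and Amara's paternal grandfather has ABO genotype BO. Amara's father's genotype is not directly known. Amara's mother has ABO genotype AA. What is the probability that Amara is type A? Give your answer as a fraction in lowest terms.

Amara's father's ABO genotype from AB × BO: 1/4 AB, 1/4 AO, 1/4 BB, 1/4 BO.
Crossing each possibility with the mother AA and summing P(type A): 1/4·1/2 + 1/4·1 + 1/4·0 + 1/4·1/2 = 1/2.

1/2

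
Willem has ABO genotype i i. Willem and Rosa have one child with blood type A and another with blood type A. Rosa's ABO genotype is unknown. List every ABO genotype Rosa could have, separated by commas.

For each candidate genotype of Rosa, check whether crossing it with i i can produce every observed child phenotype.
  I^A I^A → possible child types {A} ✓
  I^A I^B → possible child types {A, B} ✓
  I^A i → possible child types {O, A} ✓
  I^B I^B → possible child types {B} ✗
  I^B i → possible child types {O, B} ✗
  i i → possible child types {O} ✗

I^A I^A, I^A I^B, I^A i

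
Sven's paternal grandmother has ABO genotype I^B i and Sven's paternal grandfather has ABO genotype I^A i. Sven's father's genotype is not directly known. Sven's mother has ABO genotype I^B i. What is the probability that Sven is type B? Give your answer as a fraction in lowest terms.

1/2

Sven's father's ABO genotype from I^B i × I^A i: 1/4 I^A I^B, 1/4 I^A i, 1/4 I^B i, 1/4 i i.
Crossing each possibility with the mother I^B i and summing P(type B): 1/4·1/2 + 1/4·1/4 + 1/4·3/4 + 1/4·1/2 = 1/2.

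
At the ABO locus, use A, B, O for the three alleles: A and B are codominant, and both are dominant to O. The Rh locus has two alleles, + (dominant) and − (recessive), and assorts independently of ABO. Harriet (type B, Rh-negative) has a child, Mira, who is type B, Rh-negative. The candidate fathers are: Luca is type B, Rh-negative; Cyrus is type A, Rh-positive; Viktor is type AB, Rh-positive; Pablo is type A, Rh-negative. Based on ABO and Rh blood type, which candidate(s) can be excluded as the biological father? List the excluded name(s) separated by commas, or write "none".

A candidate is excluded only if no genotype consistent with his phenotype could produce a type B, Rh-negative child with a type B, Rh-negative mother.
Every candidate has at least one consistent genotype combination, so none can be excluded.

none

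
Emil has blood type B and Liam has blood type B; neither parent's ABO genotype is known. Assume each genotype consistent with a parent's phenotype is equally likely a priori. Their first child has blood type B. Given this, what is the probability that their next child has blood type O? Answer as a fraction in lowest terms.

1/20

Possible genotypes: Emil ∈ {I^B I^B, I^B i}; Liam ∈ {I^B I^B, I^B i}.
Weight each parental genotype pair by prior × P(type-B child):
  I^B I^B × I^B I^B: posterior weight 4/15; P(next child type O) = 0.
  I^B I^B × I^B i: posterior weight 4/15; P(next child type O) = 0.
  I^B i × I^B I^B: posterior weight 4/15; P(next child type O) = 0.
  I^B i × I^B i: posterior weight 1/5; P(next child type O) = 1/4.
Weighted sum = 1/20.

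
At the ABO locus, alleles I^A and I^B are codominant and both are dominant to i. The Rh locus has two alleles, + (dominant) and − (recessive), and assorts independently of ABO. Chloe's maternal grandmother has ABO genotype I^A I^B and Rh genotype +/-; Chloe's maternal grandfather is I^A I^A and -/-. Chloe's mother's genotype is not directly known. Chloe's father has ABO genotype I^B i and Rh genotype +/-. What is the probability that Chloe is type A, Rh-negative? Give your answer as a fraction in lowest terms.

9/64

Chloe's mother's ABO genotype from I^A I^B × I^A I^A: 1/2 I^A I^A, 1/2 I^A I^B.
Crossing each possibility with the father I^B i and summing P(type A): 1/2·1/2 + 1/2·1/4 = 3/8.
Similarly for Rh via the mother's Rh distribution: P(Rh-) = 3/8.
Independent loci: 3/8 × 3/8 = 9/64.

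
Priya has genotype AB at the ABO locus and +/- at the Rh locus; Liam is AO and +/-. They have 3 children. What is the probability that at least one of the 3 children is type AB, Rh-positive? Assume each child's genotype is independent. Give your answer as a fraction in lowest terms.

1899/4096

ABO cross AB × AO → 1/2 A, 1/4 B, 1/4 AB.
Rh cross +/- × +/- → 3/4 Rh+, 1/4 Rh-; so P(type AB, Rh-positive) = 1/4 × 3/4 = 3/16 per child.
P(none) = (13/16)^3 = 2197/4096; P(at least one) = 1 − 2197/4096 = 1899/4096.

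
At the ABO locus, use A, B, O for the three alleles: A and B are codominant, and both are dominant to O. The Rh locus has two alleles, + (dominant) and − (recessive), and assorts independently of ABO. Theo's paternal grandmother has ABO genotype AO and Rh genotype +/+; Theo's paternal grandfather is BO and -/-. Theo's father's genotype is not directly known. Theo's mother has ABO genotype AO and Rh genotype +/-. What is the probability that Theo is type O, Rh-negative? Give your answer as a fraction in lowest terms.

Theo's father's ABO genotype from AO × BO: 1/4 AB, 1/4 AO, 1/4 BO, 1/4 OO.
Crossing each possibility with the mother AO and summing P(type O): 1/4·0 + 1/4·1/4 + 1/4·1/4 + 1/4·1/2 = 1/4.
Similarly for Rh via the father's Rh distribution: P(Rh-) = 1/4.
Independent loci: 1/4 × 1/4 = 1/16.

1/16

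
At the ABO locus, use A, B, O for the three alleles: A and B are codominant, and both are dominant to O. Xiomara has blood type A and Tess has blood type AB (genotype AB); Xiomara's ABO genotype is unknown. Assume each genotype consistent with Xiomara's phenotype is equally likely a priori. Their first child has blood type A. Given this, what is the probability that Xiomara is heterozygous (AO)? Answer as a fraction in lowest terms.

Possible genotypes: Xiomara ∈ {AA, AO}; Tess ∈ {AB}.
Weight each parental genotype pair by prior × P(type-A child):
  AA × AB: posterior weight 1/2.
  AO × AB: posterior weight 1/2.
Sum the posterior weight over pairs where Xiomara is AO: 1/2.

1/2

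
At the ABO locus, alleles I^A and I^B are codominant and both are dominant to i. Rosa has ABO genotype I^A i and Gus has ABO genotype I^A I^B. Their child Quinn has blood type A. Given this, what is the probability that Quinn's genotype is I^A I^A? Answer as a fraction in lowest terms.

Cross I^A i × I^A I^B → 1/4 I^A I^A, 1/4 I^A I^B, 1/4 I^A i, 1/4 I^B i.
Type-A genotypes among offspring: I^A I^A (1/4), I^A i (1/4); total 1/2.
P(I^A I^A | type A) = (1/4) / (1/2) = 1/2.

1/2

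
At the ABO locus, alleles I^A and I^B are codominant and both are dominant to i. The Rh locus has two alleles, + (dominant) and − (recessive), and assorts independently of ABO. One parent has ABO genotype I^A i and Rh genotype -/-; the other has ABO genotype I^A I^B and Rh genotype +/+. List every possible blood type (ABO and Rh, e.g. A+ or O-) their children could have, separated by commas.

Gametes from I^A i × I^A I^B give offspring ABO genotypes I^A I^A, I^A I^B, I^A i, I^B i, i.e. phenotypes A, B, AB.
Rh cross -/- × +/+ → phenotypes Rh+.
Combining independently: A+, B+, AB+.

A+, B+, AB+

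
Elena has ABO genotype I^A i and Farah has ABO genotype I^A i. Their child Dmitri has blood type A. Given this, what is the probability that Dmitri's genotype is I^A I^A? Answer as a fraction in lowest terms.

Cross I^A i × I^A i → 1/4 I^A I^A, 1/2 I^A i, 1/4 i i.
Type-A genotypes among offspring: I^A I^A (1/4), I^A i (1/2); total 3/4.
P(I^A I^A | type A) = (1/4) / (3/4) = 1/3.

1/3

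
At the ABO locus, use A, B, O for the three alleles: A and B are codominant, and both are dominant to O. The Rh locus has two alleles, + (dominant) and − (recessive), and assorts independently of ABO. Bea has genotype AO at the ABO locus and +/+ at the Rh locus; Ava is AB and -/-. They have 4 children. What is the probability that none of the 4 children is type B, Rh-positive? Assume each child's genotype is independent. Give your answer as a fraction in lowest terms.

ABO cross AO × AB → 1/2 A, 1/4 B, 1/4 AB.
Rh cross +/+ × -/- → 1 Rh+; so P(type B, Rh-positive) = 1/4 × 1 = 1/4 per child.
P(not type B, Rh-positive) = 3/4 for one child; (3/4)^4 = 81/256.

81/256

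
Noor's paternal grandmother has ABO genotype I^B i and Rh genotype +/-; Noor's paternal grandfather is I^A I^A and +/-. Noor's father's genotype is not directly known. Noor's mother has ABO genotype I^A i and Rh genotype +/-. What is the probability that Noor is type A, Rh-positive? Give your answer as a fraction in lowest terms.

Noor's father's ABO genotype from I^B i × I^A I^A: 1/2 I^A I^B, 1/2 I^A i.
Crossing each possibility with the mother I^A i and summing P(type A): 1/2·1/2 + 1/2·3/4 = 5/8.
Similarly for Rh via the father's Rh distribution: P(Rh+) = 3/4.
Independent loci: 5/8 × 3/4 = 15/32.

15/32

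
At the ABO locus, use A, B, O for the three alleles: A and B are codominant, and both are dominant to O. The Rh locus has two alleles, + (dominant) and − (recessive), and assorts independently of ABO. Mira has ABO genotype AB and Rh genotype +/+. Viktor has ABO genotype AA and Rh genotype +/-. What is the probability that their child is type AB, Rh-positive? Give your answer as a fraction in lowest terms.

1/2

ABO cross AB × AA → offspring phenotypes: 1/2 A, 1/2 AB.
Rh cross +/+ × +/- → 1 Rh+.
Independent loci: P(type AB, Rh-positive) = 1/2 × 1 = 1/2.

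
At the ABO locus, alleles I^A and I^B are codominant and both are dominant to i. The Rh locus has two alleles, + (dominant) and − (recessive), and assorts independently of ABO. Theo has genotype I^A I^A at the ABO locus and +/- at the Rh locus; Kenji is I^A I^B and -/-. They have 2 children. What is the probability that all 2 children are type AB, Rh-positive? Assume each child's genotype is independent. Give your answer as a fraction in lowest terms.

ABO cross I^A I^A × I^A I^B → 1/2 A, 1/2 AB.
Rh cross +/- × -/- → 1/2 Rh+, 1/2 Rh-; so P(type AB, Rh-positive) = 1/2 × 1/2 = 1/4 per child.
All 2 independent: (1/4)^2 = 1/16.

1/16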